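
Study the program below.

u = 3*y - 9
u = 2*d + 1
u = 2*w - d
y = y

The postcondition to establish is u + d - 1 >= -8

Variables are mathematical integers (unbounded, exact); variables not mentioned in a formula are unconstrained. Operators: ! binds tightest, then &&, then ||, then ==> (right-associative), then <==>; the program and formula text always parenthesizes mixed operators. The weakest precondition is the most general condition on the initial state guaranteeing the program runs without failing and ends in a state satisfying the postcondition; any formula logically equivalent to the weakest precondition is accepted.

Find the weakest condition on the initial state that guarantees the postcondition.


Working backward. After the program, the postcondition u + d - 1 >= -8 must hold; in canonical form it is d + u >= -7.
Before y := y: d + u >= -7
Before u := 2*w - d: 2*w >= -7
Before u := 2*d + 1: 2*w >= -7
Before u := 3*y - 9: 2*w >= -7
Answer: WP = 2*w >= -7


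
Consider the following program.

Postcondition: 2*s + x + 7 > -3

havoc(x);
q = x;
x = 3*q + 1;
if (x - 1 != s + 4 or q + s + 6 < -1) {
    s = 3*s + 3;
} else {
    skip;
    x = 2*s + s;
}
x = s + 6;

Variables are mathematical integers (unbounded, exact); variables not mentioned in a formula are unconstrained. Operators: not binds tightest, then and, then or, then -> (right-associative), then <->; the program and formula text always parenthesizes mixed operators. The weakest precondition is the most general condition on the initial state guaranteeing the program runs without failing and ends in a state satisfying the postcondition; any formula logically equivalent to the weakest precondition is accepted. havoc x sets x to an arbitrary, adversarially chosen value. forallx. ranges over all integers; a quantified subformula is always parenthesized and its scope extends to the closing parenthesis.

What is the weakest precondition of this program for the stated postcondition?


Working backward. After the program, the postcondition 2*s + x + 7 > -3 must hold; in canonical form it is 2*s + x > -10.
Before x := s + 6: 3*s > -16
Then branch requires 9*s > -25; else branch requires 3*s > -16.
Before the if: ((x != s + 5 or q + s < -7) -> 9*s > -25) and ((not (x != s + 5 or q + s < -7)) -> 3*s > -16)
Before x := 3*q + 1: ((3*q != s + 4 or q + s < -7) -> 9*s > -25) and ((not (3*q != s + 4 or q + s < -7)) -> 3*s > -16)
Before q := x: ((3*x != s + 4 or s + x < -7) -> 9*s > -25) and ((not (3*x != s + 4 or s + x < -7)) -> 3*s > -16)
Before havoc x: forall x_1. (((3*x_1 != s + 4 or s + x_1 < -7) -> 9*s > -25) and ((not (3*x_1 != s + 4 or s + x_1 < -7)) -> 3*s > -16))
Answer: WP = forall x_1. (((3*x_1 != s + 4 or s + x_1 < -7) -> 9*s > -25) and ((not (3*x_1 != s + 4 or s + x_1 < -7)) -> 3*s > -16))


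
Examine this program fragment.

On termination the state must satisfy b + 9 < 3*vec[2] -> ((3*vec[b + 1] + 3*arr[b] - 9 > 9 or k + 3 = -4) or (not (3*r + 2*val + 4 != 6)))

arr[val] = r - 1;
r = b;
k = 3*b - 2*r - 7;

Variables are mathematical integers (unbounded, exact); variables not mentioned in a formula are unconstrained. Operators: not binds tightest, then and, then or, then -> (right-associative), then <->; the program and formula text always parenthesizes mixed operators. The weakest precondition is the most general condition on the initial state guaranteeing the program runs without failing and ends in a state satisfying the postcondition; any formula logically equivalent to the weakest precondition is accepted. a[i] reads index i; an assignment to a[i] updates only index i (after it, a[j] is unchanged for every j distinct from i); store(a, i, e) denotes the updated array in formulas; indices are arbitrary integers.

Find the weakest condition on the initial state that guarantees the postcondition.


Working backward. After the program, the postcondition b + 9 < 3*vec[2] -> ((3*vec[b + 1] + 3*arr[b] - 9 > 9 or k + 3 = -4) or (not (3*r + 2*val + 4 != 6))) must hold; in canonical form it is b < 3*vec[2] - 9 -> (3*arr[b] + 3*vec[b + 1] > 18 or k = -7 or (not (3*r + 2*val != 2))).
Before k := 3*b - 2*r - 7: b < 3*vec[2] - 9 -> (3*arr[b] + 3*vec[b + 1] > 18 or 3*b = 2*r or (not (3*r + 2*val != 2)))
Before r := b: b < 3*vec[2] - 9 -> (3*arr[b] + 3*vec[b + 1] > 18 or b = 0 or (not (3*b + 2*val != 2)))
Before arr[val] := r - 1: b < 3*vec[2] - 9 -> (3*vec[b + 1] + 3*store(arr, val, r - 1)[b] > 18 or b = 0 or (not (3*b + 2*val != 2)))
Answer: WP = b < 3*vec[2] - 9 -> (3*vec[b + 1] + 3*store(arr, val, r - 1)[b] > 18 or b = 0 or (not (3*b + 2*val != 2)))


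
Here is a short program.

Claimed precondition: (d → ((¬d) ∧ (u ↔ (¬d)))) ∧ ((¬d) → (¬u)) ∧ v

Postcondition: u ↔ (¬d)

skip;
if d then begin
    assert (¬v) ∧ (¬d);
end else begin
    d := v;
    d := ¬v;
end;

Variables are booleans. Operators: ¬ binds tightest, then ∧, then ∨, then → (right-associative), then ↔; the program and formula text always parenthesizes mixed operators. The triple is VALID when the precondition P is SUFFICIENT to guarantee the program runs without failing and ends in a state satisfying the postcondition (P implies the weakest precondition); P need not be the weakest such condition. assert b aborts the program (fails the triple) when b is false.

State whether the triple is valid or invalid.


Working backward. After the program, u ↔ (¬d) must hold.
Then branch requires (¬v) ∧ (¬d) ∧ (u ↔ (¬d)); else branch requires u ↔ v.
Before the if: (d → ((¬v) ∧ (¬d) ∧ (u ↔ (¬d)))) ∧ ((¬d) → (u ↔ v))
Before skip: (d → ((¬v) ∧ (¬d) ∧ (u ↔ (¬d)))) ∧ ((¬d) → (u ↔ v))
The weakest precondition is (d → ((¬v) ∧ (¬d) ∧ (u ↔ (¬d)))) ∧ ((¬d) → (u ↔ v)).
Check whether (d → ((¬d) ∧ (u ↔ (¬d)))) ∧ ((¬d) → (¬u)) ∧ v implies it.
Countermodel: at the initial state d = false, u = false, v = true, the precondition holds but the weakest precondition fails.
Answer: invalid


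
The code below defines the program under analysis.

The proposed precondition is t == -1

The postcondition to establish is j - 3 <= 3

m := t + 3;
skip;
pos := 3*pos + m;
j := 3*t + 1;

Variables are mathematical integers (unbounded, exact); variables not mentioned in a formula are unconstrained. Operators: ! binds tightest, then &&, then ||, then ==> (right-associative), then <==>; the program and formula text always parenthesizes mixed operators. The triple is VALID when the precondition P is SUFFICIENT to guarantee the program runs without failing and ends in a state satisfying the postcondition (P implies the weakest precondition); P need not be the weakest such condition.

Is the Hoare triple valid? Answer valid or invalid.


Working backward. After the program, the postcondition j - 3 <= 3 must hold; in canonical form it is j <= 6.
Before j := 3*t + 1: 3*t <= 5
Before pos := 3*pos + m: 3*t <= 5
Before skip: 3*t <= 5
Before m := t + 3: 3*t <= 5
The weakest precondition is 3*t <= 5.
Check whether t == -1 implies it.
Every state satisfying the precondition satisfies the weakest precondition: the implication holds.
Answer: valid


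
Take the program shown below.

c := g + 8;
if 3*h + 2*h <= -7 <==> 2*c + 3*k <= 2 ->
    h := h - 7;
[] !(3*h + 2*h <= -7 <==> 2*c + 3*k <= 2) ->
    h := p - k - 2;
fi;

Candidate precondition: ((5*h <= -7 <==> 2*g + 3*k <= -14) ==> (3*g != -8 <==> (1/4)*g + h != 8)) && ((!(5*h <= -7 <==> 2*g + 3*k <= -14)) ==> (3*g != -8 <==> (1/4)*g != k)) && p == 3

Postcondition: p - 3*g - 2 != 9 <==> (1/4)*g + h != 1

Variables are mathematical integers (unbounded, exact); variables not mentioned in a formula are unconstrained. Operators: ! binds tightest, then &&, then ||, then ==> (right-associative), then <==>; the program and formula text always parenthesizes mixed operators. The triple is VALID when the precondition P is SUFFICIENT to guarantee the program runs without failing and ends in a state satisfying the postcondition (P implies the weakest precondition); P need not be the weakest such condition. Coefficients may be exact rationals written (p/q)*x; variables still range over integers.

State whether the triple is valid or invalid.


Working backward. After the program, the postcondition p - 3*g - 2 != 9 <==> (1/4)*g + h != 1 must hold; in canonical form it is p != 3*g + 11 <==> (1/4)*g + h != 1.
Then branch requires p != 3*g + 11 <==> (1/4)*g + h != 8; else branch requires p != 3*g + 11 <==> (1/4)*g + p != k + 3.
Before the if: ((5*h <= -7 <==> 2*c + 3*k <= 2) ==> (p != 3*g + 11 <==> (1/4)*g + h != 8)) && ((!(5*h <= -7 <==> 2*c + 3*k <= 2)) ==> (p != 3*g + 11 <==> (1/4)*g + p != k + 3))
Before c := g + 8: ((5*h <= -7 <==> 2*g + 3*k <= -14) ==> (p != 3*g + 11 <==> (1/4)*g + h != 8)) && ((!(5*h <= -7 <==> 2*g + 3*k <= -14)) ==> (p != 3*g + 11 <==> (1/4)*g + p != k + 3))
The weakest precondition is ((5*h <= -7 <==> 2*g + 3*k <= -14) ==> (p != 3*g + 11 <==> (1/4)*g + h != 8)) && ((!(5*h <= -7 <==> 2*g + 3*k <= -14)) ==> (p != 3*g + 11 <==> (1/4)*g + p != k + 3)).
Check whether ((5*h <= -7 <==> 2*g + 3*k <= -14) ==> (3*g != -8 <==> (1/4)*g + h != 8)) && ((!(5*h <= -7 <==> 2*g + 3*k <= -14)) ==> (3*g != -8 <==> (1/4)*g != k)) && p == 3 implies it.
Every state satisfying the precondition satisfies the weakest precondition: the implication holds.
Answer: valid


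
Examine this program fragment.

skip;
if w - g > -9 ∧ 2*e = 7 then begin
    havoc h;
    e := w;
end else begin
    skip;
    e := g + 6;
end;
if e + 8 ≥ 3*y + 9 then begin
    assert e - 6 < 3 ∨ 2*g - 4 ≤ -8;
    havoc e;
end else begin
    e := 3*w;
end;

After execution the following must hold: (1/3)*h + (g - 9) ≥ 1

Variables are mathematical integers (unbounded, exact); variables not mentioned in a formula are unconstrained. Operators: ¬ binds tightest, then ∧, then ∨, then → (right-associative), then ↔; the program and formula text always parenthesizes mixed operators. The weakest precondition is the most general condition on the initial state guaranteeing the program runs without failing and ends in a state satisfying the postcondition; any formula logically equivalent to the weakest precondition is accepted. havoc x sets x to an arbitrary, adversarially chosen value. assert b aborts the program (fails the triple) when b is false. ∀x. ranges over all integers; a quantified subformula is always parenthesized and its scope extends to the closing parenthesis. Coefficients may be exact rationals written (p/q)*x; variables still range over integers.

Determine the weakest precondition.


Working backward. After the program, the postcondition (1/3)*h + (g - 9) ≥ 1 must hold; in canonical form it is g + (1/3)*h ≥ 10.
Then branch requires (e < 9 ∨ 2*g ≤ -4) ∧ g + (1/3)*h ≥ 10; else branch requires g + (1/3)*h ≥ 10.
Before the if: (e ≥ 3*y + 1 → ((e < 9 ∨ 2*g ≤ -4) ∧ g + (1/3)*h ≥ 10)) ∧ ((¬(e ≥ 3*y + 1)) → g + (1/3)*h ≥ 10)
Then branch requires ∀h_1. ((w ≥ 3*y + 1 → ((w < 9 ∨ 2*g ≤ -4) ∧ g + (1/3)*h_1 ≥ 10)) ∧ ((¬(w ≥ 3*y + 1)) → g + (1/3)*h_1 ≥ 10)); else branch requires (g ≥ 3*y - 5 → ((g < 3 ∨ 2*g ≤ -4) ∧ g + (1/3)*h ≥ 10)) ∧ ((¬(g ≥ 3*y - 5)) → g + (1/3)*h ≥ 10).
Before the if: ((w > g - 9 ∧ 2*e = 7) → (∀h_1. ((w ≥ 3*y + 1 → ((w < 9 ∨ 2*g ≤ -4) ∧ g + (1/3)*h_1 ≥ 10)) ∧ ((¬(w ≥ 3*y + 1)) → g + (1/3)*h_1 ≥ 10)))) ∧ ((¬(w > g - 9 ∧ 2*e = 7)) → ((g ≥ 3*y - 5 → ((g < 3 ∨ 2*g ≤ -4) ∧ g + (1/3)*h ≥ 10)) ∧ ((¬(g ≥ 3*y - 5)) → g + (1/3)*h ≥ 10)))
Before skip: ((w > g - 9 ∧ 2*e = 7) → (∀h_1. ((w ≥ 3*y + 1 → ((w < 9 ∨ 2*g ≤ -4) ∧ g + (1/3)*h_1 ≥ 10)) ∧ ((¬(w ≥ 3*y + 1)) → g + (1/3)*h_1 ≥ 10)))) ∧ ((¬(w > g - 9 ∧ 2*e = 7)) → ((g ≥ 3*y - 5 → ((g < 3 ∨ 2*g ≤ -4) ∧ g + (1/3)*h ≥ 10)) ∧ ((¬(g ≥ 3*y - 5)) → g + (1/3)*h ≥ 10)))
Answer: WP = ((w > g - 9 ∧ 2*e = 7) → (∀h_1. ((w ≥ 3*y + 1 → ((w < 9 ∨ 2*g ≤ -4) ∧ g + (1/3)*h_1 ≥ 10)) ∧ ((¬(w ≥ 3*y + 1)) → g + (1/3)*h_1 ≥ 10)))) ∧ ((¬(w > g - 9 ∧ 2*e = 7)) → ((g ≥ 3*y - 5 → ((g < 3 ∨ 2*g ≤ -4) ∧ g + (1/3)*h ≥ 10)) ∧ ((¬(g ≥ 3*y - 5)) → g + (1/3)*h ≥ 10)))


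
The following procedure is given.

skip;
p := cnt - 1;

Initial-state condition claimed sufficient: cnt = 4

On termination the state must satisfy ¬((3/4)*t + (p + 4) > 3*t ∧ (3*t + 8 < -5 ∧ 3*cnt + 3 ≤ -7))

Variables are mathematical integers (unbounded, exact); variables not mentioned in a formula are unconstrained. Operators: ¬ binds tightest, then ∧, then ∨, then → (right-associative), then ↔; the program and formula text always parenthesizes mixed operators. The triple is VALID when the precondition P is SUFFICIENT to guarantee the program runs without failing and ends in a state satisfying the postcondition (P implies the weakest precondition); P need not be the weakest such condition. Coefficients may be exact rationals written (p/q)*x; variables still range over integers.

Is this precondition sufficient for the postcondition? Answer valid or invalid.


Working backward. After the program, the postcondition ¬((3/4)*t + (p + 4) > 3*t ∧ (3*t + 8 < -5 ∧ 3*cnt + 3 ≤ -7)) must hold; in canonical form it is ¬(p > (9/4)*t - 4 ∧ 3*t < -13 ∧ 3*cnt ≤ -10).
Before p := cnt - 1: ¬(cnt > (9/4)*t - 3 ∧ 3*t < -13 ∧ 3*cnt ≤ -10)
Before skip: ¬(cnt > (9/4)*t - 3 ∧ 3*t < -13 ∧ 3*cnt ≤ -10)
The weakest precondition is ¬(cnt > (9/4)*t - 3 ∧ 3*t < -13 ∧ 3*cnt ≤ -10).
Check whether cnt = 4 implies it.
Every state satisfying the precondition satisfies the weakest precondition: the implication holds.
Answer: valid


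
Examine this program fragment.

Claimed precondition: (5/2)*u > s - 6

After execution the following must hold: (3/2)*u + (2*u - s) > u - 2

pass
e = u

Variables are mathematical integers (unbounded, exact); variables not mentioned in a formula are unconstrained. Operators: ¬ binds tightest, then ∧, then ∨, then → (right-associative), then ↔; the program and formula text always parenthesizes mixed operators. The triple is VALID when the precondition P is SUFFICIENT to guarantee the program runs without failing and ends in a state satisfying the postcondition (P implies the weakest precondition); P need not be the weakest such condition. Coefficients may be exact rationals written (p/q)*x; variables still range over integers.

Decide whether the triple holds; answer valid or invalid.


Working backward. After the program, the postcondition (3/2)*u + (2*u - s) > u - 2 must hold; in canonical form it is (5/2)*u > s - 2.
Before e := u: (5/2)*u > s - 2
Before skip: (5/2)*u > s - 2
The weakest precondition is (5/2)*u > s - 2.
Check whether (5/2)*u > s - 6 implies it.
Countermodel: at the initial state s = 2, u = 0, the precondition holds but the weakest precondition fails.
Answer: invalid


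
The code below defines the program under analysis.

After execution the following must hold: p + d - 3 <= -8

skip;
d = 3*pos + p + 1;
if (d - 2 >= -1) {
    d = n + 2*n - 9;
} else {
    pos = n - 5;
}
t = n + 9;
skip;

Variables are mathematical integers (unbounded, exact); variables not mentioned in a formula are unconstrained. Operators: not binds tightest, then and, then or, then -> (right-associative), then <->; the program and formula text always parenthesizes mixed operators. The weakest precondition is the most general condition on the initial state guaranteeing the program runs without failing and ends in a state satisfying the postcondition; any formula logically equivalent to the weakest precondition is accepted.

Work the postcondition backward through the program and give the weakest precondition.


Working backward. After the program, the postcondition p + d - 3 <= -8 must hold; in canonical form it is d + p <= -5.
Before skip: d + p <= -5
Before t := n + 9: d + p <= -5
Then branch requires 3*n + p <= 4; else branch requires d + p <= -5.
Before the if: (d >= 1 -> 3*n + p <= 4) and ((not (d >= 1)) -> d + p <= -5)
Before d := 3*pos + p + 1: (p + 3*pos >= 0 -> 3*n + p <= 4) and ((not (p + 3*pos >= 0)) -> 2*p + 3*pos <= -6)
Before skip: (p + 3*pos >= 0 -> 3*n + p <= 4) and ((not (p + 3*pos >= 0)) -> 2*p + 3*pos <= -6)
Answer: WP = (p + 3*pos >= 0 -> 3*n + p <= 4) and ((not (p + 3*pos >= 0)) -> 2*p + 3*pos <= -6)


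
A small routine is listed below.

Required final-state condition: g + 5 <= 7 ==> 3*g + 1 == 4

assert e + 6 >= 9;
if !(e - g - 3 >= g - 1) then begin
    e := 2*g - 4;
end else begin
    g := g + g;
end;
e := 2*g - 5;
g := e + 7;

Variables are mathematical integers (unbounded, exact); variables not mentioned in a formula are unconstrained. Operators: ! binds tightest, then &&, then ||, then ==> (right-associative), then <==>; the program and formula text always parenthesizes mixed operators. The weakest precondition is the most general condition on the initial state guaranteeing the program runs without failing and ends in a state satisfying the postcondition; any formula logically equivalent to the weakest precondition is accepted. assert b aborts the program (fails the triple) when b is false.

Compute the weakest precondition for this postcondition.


Working backward. After the program, the postcondition g + 5 <= 7 ==> 3*g + 1 == 4 must hold; in canonical form it is g <= 2 ==> 3*g == 3.
Before g := e + 7: e <= -5 ==> 3*e == -18
Before e := 2*g - 5: 2*g <= 0 ==> 6*g == -3
Then branch requires 2*g <= 0 ==> 6*g == -3; else branch requires 4*g <= 0 ==> 12*g == -3.
Before the if: ((!(e >= 2*g + 2)) ==> (2*g <= 0 ==> 6*g == -3)) && (e >= 2*g + 2 ==> (4*g <= 0 ==> 12*g == -3))
Before assert e + 6 >= 9: e >= 3 && ((!(e >= 2*g + 2)) ==> (2*g <= 0 ==> 6*g == -3)) && (e >= 2*g + 2 ==> (4*g <= 0 ==> 12*g == -3))
Answer: WP = e >= 3 && ((!(e >= 2*g + 2)) ==> (2*g <= 0 ==> 6*g == -3)) && (e >= 2*g + 2 ==> (4*g <= 0 ==> 12*g == -3))


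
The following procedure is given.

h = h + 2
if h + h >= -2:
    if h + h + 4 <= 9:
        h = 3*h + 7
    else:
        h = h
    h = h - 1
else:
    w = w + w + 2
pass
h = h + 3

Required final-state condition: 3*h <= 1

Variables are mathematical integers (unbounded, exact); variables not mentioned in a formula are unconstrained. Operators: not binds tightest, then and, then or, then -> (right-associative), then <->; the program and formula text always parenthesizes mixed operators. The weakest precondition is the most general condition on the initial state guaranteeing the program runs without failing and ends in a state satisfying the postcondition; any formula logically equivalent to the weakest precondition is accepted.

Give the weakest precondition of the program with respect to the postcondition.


Working backward. After the program, 3*h <= 1 must hold.
Before h := h + 3: 3*h <= -8
Before skip: 3*h <= -8
Then branch requires (2*h <= 5 -> 9*h <= -26) and ((not (2*h <= 5)) -> 3*h <= -5); else branch requires 3*h <= -8.
Before the if: (2*h >= -2 -> ((2*h <= 5 -> 9*h <= -26) and ((not (2*h <= 5)) -> 3*h <= -5))) and ((not (2*h >= -2)) -> 3*h <= -8)
Before h := h + 2: (2*h >= -6 -> ((2*h <= 1 -> 9*h <= -44) and ((not (2*h <= 1)) -> 3*h <= -11))) and ((not (2*h >= -6)) -> 3*h <= -14)
Answer: WP = (2*h >= -6 -> ((2*h <= 1 -> 9*h <= -44) and ((not (2*h <= 1)) -> 3*h <= -11))) and ((not (2*h >= -6)) -> 3*h <= -14)


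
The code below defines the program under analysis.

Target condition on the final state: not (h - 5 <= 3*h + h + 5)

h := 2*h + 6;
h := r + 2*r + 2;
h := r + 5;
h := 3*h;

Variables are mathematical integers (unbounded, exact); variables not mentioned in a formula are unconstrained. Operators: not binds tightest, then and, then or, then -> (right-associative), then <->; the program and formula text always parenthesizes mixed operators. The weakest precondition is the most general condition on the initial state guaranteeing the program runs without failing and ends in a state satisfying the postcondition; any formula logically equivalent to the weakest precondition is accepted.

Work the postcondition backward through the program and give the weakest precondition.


Working backward. After the program, the postcondition not (h - 5 <= 3*h + h + 5) must hold; in canonical form it is not (3*h >= -10).
Before h := 3*h: not (9*h >= -10)
Before h := r + 5: not (9*r >= -55)
Before h := r + 2*r + 2: not (9*r >= -55)
Before h := 2*h + 6: not (9*r >= -55)
Answer: WP = not (9*r >= -55)


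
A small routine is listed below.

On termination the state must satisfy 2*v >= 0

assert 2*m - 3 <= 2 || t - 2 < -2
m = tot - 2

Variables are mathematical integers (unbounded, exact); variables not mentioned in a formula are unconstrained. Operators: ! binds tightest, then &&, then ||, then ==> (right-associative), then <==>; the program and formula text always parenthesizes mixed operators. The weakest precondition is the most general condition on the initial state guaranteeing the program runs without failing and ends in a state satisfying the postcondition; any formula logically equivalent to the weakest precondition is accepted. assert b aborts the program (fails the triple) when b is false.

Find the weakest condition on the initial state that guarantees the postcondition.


Working backward. After the program, 2*v >= 0 must hold.
Before m := tot - 2: 2*v >= 0
Before assert 2*m - 3 <= 2 || t - 2 < -2: (2*m <= 5 || t < 0) && 2*v >= 0
Answer: WP = (2*m <= 5 || t < 0) && 2*v >= 0


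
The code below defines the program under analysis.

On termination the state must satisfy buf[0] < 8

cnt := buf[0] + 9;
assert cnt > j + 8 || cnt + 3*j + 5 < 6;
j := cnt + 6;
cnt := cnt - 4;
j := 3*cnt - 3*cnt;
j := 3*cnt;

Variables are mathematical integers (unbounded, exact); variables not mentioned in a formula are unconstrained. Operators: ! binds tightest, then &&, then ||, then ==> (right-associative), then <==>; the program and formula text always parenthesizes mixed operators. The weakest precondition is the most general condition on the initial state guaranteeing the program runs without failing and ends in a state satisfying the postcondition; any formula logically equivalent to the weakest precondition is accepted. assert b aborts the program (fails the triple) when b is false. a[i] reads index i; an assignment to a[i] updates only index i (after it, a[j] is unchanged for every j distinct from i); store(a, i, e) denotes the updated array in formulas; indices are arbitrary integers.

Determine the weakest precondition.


Working backward. After the program, buf[0] < 8 must hold.
Before j := 3*cnt: buf[0] < 8
Before j := 3*cnt - 3*cnt: buf[0] < 8
Before cnt := cnt - 4: buf[0] < 8
Before j := cnt + 6: buf[0] < 8
Before assert cnt > j + 8 || cnt + 3*j + 5 < 6: (cnt > j + 8 || cnt + 3*j < 1) && buf[0] < 8
Before cnt := buf[0] + 9: (buf[0] > j - 1 || buf[0] + 3*j < -8) && buf[0] < 8
Answer: WP = (buf[0] > j - 1 || buf[0] + 3*j < -8) && buf[0] < 8


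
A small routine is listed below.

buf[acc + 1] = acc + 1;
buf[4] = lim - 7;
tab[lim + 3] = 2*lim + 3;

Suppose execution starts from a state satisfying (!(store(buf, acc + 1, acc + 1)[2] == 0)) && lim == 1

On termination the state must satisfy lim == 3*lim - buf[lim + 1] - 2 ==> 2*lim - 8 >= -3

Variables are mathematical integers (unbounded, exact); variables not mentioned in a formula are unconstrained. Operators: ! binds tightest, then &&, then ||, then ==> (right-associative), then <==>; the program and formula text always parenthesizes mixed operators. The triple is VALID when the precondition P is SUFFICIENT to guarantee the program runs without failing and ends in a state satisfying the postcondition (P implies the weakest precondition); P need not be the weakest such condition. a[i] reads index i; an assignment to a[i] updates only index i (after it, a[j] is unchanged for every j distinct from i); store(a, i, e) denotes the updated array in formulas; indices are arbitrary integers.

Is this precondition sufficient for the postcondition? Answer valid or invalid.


Working backward. After the program, the postcondition lim == 3*lim - buf[lim + 1] - 2 ==> 2*lim - 8 >= -3 must hold; in canonical form it is buf[lim + 1] == 2*lim - 2 ==> 2*lim >= 5.
Before tab[lim + 3] := 2*lim + 3: buf[lim + 1] == 2*lim - 2 ==> 2*lim >= 5
Before buf[4] := lim - 7: store(buf, 4, lim - 7)[lim + 1] == 2*lim - 2 ==> 2*lim >= 5
Before buf[acc + 1] := acc + 1: store(store(buf, acc + 1, acc + 1), 4, lim - 7)[lim + 1] == 2*lim - 2 ==> 2*lim >= 5
The weakest precondition is store(store(buf, acc + 1, acc + 1), 4, lim - 7)[lim + 1] == 2*lim - 2 ==> 2*lim >= 5.
Check whether (!(store(buf, acc + 1, acc + 1)[2] == 0)) && lim == 1 implies it.
Every state satisfying the precondition satisfies the weakest precondition: the implication holds.
Answer: valid


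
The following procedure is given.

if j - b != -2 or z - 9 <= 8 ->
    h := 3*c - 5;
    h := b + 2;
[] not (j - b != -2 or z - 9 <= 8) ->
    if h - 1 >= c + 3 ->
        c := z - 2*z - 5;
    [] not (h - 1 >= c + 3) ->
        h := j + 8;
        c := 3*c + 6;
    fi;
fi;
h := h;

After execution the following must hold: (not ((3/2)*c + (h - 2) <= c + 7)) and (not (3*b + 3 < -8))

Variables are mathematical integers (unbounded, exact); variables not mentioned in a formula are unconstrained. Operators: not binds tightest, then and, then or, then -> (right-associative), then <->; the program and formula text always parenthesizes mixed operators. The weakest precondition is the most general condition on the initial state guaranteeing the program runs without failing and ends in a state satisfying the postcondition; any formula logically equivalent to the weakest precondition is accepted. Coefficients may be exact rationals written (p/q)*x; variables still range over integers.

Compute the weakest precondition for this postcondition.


Working backward. After the program, the postcondition (not ((3/2)*c + (h - 2) <= c + 7)) and (not (3*b + 3 < -8)) must hold; in canonical form it is (not ((1/2)*c + h <= 9)) and (not (3*b < -11)).
Before h := h: (not ((1/2)*c + h <= 9)) and (not (3*b < -11))
Then branch requires (not (b + (1/2)*c <= 7)) and (not (3*b < -11)); else branch requires (h >= c + 4 -> ((not (h <= (1/2)*z + 23/2)) and (not (3*b < -11)))) and ((not (h >= c + 4)) -> ((not ((3/2)*c + j <= -2)) and (not (3*b < -11)))).
Before the if: ((j != b - 2 or z <= 17) -> ((not (b + (1/2)*c <= 7)) and (not (3*b < -11)))) and ((not (j != b - 2 or z <= 17)) -> ((h >= c + 4 -> ((not (h <= (1/2)*z + 23/2)) and (not (3*b < -11)))) and ((not (h >= c + 4)) -> ((not ((3/2)*c + j <= -2)) and (not (3*b < -11))))))
Answer: WP = ((j != b - 2 or z <= 17) -> ((not (b + (1/2)*c <= 7)) and (not (3*b < -11)))) and ((not (j != b - 2 or z <= 17)) -> ((h >= c + 4 -> ((not (h <= (1/2)*z + 23/2)) and (not (3*b < -11)))) and ((not (h >= c + 4)) -> ((not ((3/2)*c + j <= -2)) and (not (3*b < -11))))))


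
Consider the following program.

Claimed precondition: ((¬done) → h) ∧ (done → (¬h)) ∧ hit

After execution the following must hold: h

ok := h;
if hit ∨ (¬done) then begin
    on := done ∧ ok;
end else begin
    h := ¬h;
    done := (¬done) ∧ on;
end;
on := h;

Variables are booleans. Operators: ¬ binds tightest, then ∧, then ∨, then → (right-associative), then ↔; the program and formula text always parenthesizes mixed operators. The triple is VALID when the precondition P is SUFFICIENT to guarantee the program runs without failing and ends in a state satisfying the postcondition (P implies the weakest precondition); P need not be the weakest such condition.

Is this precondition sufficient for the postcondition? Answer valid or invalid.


Working backward. After the program, h must hold.
Before on := h: h
Then branch requires h; else branch requires ¬h.
Before the if: ((hit ∨ (¬done)) → h) ∧ ((¬(hit ∨ (¬done))) → (¬h))
Before ok := h: ((hit ∨ (¬done)) → h) ∧ ((¬(hit ∨ (¬done))) → (¬h))
The weakest precondition is ((hit ∨ (¬done)) → h) ∧ ((¬(hit ∨ (¬done))) → (¬h)).
Check whether ((¬done) → h) ∧ (done → (¬h)) ∧ hit implies it.
Countermodel: at the initial state done = true, h = false, hit = true, the precondition holds but the weakest precondition fails.
Answer: invalid


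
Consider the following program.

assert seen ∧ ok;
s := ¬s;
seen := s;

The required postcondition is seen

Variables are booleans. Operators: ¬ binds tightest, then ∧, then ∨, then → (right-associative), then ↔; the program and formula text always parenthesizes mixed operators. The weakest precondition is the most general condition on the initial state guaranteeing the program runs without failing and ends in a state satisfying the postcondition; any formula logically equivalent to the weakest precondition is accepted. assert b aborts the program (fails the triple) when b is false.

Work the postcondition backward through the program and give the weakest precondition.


Working backward. After the program, seen must hold.
Before seen := s: s
Before s := ¬s: ¬s
Before assert seen ∧ ok: seen ∧ ok ∧ (¬s)
Answer: WP = seen ∧ ok ∧ (¬s)


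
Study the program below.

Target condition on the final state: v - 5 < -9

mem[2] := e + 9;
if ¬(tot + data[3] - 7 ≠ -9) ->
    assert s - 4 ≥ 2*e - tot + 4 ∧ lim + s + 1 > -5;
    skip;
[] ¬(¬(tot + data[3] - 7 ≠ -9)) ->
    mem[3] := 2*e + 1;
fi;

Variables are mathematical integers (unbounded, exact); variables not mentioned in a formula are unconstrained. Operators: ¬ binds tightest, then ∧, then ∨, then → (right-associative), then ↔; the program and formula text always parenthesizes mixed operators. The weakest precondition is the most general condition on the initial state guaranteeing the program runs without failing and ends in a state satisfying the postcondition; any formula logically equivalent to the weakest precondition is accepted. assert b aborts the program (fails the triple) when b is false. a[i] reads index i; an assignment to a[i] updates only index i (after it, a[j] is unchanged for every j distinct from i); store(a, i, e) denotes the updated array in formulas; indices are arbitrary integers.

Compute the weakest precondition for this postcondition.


Working backward. After the program, the postcondition v - 5 < -9 must hold; in canonical form it is v < -4.
Then branch requires s + tot ≥ 2*e + 8 ∧ lim + s > -6 ∧ v < -4; else branch requires v < -4.
Before the if: ((¬(data[3] + tot ≠ -2)) → (s + tot ≥ 2*e + 8 ∧ lim + s > -6 ∧ v < -4)) ∧ (data[3] + tot ≠ -2 → v < -4)
Before mem[2] := e + 9: ((¬(data[3] + tot ≠ -2)) → (s + tot ≥ 2*e + 8 ∧ lim + s > -6 ∧ v < -4)) ∧ (data[3] + tot ≠ -2 → v < -4)
Answer: WP = ((¬(data[3] + tot ≠ -2)) → (s + tot ≥ 2*e + 8 ∧ lim + s > -6 ∧ v < -4)) ∧ (data[3] + tot ≠ -2 → v < -4)


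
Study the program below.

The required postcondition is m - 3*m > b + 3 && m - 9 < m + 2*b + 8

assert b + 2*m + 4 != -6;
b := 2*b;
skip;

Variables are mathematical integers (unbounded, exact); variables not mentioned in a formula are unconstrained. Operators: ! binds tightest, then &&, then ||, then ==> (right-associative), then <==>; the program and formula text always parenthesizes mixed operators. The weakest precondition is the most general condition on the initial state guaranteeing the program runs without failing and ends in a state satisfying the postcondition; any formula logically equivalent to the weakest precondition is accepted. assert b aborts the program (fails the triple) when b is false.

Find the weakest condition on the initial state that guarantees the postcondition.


Working backward. After the program, the postcondition m - 3*m > b + 3 && m - 9 < m + 2*b + 8 must hold; in canonical form it is b + 2*m < -3 && 2*b > -17.
Before skip: b + 2*m < -3 && 2*b > -17
Before b := 2*b: 2*b + 2*m < -3 && 4*b > -17
Before assert b + 2*m + 4 != -6: b + 2*m != -10 && 2*b + 2*m < -3 && 4*b > -17
Answer: WP = b + 2*m != -10 && 2*b + 2*m < -3 && 4*b > -17


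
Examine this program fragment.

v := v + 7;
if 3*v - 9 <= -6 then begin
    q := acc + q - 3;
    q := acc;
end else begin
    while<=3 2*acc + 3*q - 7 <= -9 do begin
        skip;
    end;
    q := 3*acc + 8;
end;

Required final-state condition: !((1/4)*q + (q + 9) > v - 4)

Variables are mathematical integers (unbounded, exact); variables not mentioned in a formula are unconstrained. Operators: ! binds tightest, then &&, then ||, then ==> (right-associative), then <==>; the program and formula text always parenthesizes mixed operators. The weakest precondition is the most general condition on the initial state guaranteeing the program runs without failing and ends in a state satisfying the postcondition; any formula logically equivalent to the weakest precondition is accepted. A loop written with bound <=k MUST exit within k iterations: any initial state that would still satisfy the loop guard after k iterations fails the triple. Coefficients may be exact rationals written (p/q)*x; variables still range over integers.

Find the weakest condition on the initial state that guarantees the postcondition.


Working backward. After the program, the postcondition !((1/4)*q + (q + 9) > v - 4) must hold; in canonical form it is !((5/4)*q > v - 13).
Then branch requires !((5/4)*acc > v - 13); else branch requires (2*acc + 3*q <= -2 ==> ((2*acc + 3*q <= -2 ==> ((2*acc + 3*q <= -2 ==> ((!(2*acc + 3*q <= -2)) && (!((15/4)*acc > v - 23)))) && ((!(2*acc + 3*q <= -2)) ==> (!((15/4)*acc > v - 23))))) && ((!(2*acc + 3*q <= -2)) ==> (!((15/4)*acc > v - 23))))) && ((!(2*acc + 3*q <= -2)) ==> (!((15/4)*acc > v - 23))).
Before the if: (3*v <= 3 ==> (!((5/4)*acc > v - 13))) && ((!(3*v <= 3)) ==> ((2*acc + 3*q <= -2 ==> ((2*acc + 3*q <= -2 ==> ((2*acc + 3*q <= -2 ==> ((!(2*acc + 3*q <= -2)) && (!((15/4)*acc > v - 23)))) && ((!(2*acc + 3*q <= -2)) ==> (!((15/4)*acc > v - 23))))) && ((!(2*acc + 3*q <= -2)) ==> (!((15/4)*acc > v - 23))))) && ((!(2*acc + 3*q <= -2)) ==> (!((15/4)*acc > v - 23)))))
Before v := v + 7: (3*v <= -18 ==> (!((5/4)*acc > v - 6))) && ((!(3*v <= -18)) ==> ((2*acc + 3*q <= -2 ==> ((2*acc + 3*q <= -2 ==> ((2*acc + 3*q <= -2 ==> ((!(2*acc + 3*q <= -2)) && (!((15/4)*acc > v - 16)))) && ((!(2*acc + 3*q <= -2)) ==> (!((15/4)*acc > v - 16))))) && ((!(2*acc + 3*q <= -2)) ==> (!((15/4)*acc > v - 16))))) && ((!(2*acc + 3*q <= -2)) ==> (!((15/4)*acc > v - 16)))))
Answer: WP = (3*v <= -18 ==> (!((5/4)*acc > v - 6))) && ((!(3*v <= -18)) ==> ((2*acc + 3*q <= -2 ==> ((2*acc + 3*q <= -2 ==> ((2*acc + 3*q <= -2 ==> ((!(2*acc + 3*q <= -2)) && (!((15/4)*acc > v - 16)))) && ((!(2*acc + 3*q <= -2)) ==> (!((15/4)*acc > v - 16))))) && ((!(2*acc + 3*q <= -2)) ==> (!((15/4)*acc > v - 16))))) && ((!(2*acc + 3*q <= -2)) ==> (!((15/4)*acc > v - 16)))))


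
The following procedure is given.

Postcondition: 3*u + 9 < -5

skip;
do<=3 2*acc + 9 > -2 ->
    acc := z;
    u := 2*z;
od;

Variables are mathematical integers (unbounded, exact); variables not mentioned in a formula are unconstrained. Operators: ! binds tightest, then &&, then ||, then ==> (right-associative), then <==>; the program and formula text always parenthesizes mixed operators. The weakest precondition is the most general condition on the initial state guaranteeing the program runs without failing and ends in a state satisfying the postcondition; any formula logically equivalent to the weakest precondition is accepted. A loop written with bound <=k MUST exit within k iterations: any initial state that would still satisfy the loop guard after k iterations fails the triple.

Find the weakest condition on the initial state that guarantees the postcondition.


Working backward. After the program, the postcondition 3*u + 9 < -5 must hold; in canonical form it is 3*u < -14.
Before the loop (bound <=3), unroll the exhaustion recursion (WP_0 = exit-now case; WP_j = one more guarded iteration, up to j = 3):
  WP_0: (!(2*acc > -11)) && 3*u < -14
  WP_1: (2*acc > -11 ==> ((!(2*z > -11)) && 6*z < -14)) && ((!(2*acc > -11)) ==> 3*u < -14)
  WP_2: (2*acc > -11 ==> ((2*z > -11 ==> ((!(2*z > -11)) && 6*z < -14)) && ((!(2*z > -11)) ==> 6*z < -14))) && ((!(2*acc > -11)) ==> 3*u < -14)
  WP_3: (2*acc > -11 ==> ((2*z > -11 ==> ((2*z > -11 ==> ((!(2*z > -11)) && 6*z < -14)) && ((!(2*z > -11)) ==> 6*z < -14))) && ((!(2*z > -11)) ==> 6*z < -14))) && ((!(2*acc > -11)) ==> 3*u < -14)
So before the loop: (2*acc > -11 ==> ((2*z > -11 ==> ((2*z > -11 ==> ((!(2*z > -11)) && 6*z < -14)) && ((!(2*z > -11)) ==> 6*z < -14))) && ((!(2*z > -11)) ==> 6*z < -14))) && ((!(2*acc > -11)) ==> 3*u < -14)
Before skip: (2*acc > -11 ==> ((2*z > -11 ==> ((2*z > -11 ==> ((!(2*z > -11)) && 6*z < -14)) && ((!(2*z > -11)) ==> 6*z < -14))) && ((!(2*z > -11)) ==> 6*z < -14))) && ((!(2*acc > -11)) ==> 3*u < -14)
Answer: WP = (2*acc > -11 ==> ((2*z > -11 ==> ((2*z > -11 ==> ((!(2*z > -11)) && 6*z < -14)) && ((!(2*z > -11)) ==> 6*z < -14))) && ((!(2*z > -11)) ==> 6*z < -14))) && ((!(2*acc > -11)) ==> 3*u < -14)


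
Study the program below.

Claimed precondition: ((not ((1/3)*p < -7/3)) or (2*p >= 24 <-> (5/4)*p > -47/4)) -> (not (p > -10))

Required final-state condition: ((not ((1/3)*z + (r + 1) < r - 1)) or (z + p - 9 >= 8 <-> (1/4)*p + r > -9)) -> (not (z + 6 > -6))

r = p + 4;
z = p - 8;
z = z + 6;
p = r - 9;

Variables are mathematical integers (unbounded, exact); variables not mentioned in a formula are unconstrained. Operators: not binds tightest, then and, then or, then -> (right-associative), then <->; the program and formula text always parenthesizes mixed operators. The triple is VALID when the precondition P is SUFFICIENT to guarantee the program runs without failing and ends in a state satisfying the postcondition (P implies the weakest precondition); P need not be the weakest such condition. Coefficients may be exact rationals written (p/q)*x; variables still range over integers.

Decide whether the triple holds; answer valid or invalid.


Working backward. After the program, the postcondition ((not ((1/3)*z + (r + 1) < r - 1)) or (z + p - 9 >= 8 <-> (1/4)*p + r > -9)) -> (not (z + 6 > -6)) must hold; in canonical form it is ((not ((1/3)*z < -2)) or (p + z >= 17 <-> (1/4)*p + r > -9)) -> (not (z > -12)).
Before p := r - 9: ((not ((1/3)*z < -2)) or (r + z >= 26 <-> (5/4)*r > -27/4)) -> (not (z > -12))
Before z := z + 6: ((not ((1/3)*z < -4)) or (r + z >= 20 <-> (5/4)*r > -27/4)) -> (not (z > -18))
Before z := p - 8: ((not ((1/3)*p < -4/3)) or (p + r >= 28 <-> (5/4)*r > -27/4)) -> (not (p > -10))
Before r := p + 4: ((not ((1/3)*p < -4/3)) or (2*p >= 24 <-> (5/4)*p > -47/4)) -> (not (p > -10))
The weakest precondition is ((not ((1/3)*p < -4/3)) or (2*p >= 24 <-> (5/4)*p > -47/4)) -> (not (p > -10)).
Check whether ((not ((1/3)*p < -7/3)) or (2*p >= 24 <-> (5/4)*p > -47/4)) -> (not (p > -10)) implies it.
Every state satisfying the precondition satisfies the weakest precondition: the implication holds.
Answer: valid


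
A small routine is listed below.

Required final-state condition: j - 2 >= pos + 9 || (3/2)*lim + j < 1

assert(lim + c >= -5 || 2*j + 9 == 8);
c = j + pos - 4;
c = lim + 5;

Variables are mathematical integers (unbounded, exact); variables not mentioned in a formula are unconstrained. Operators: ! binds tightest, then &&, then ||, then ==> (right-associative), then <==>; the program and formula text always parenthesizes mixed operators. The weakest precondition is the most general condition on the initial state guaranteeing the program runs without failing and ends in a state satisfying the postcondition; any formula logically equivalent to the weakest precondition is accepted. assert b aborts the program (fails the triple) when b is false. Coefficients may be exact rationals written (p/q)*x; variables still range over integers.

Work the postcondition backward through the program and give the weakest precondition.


Working backward. After the program, the postcondition j - 2 >= pos + 9 || (3/2)*lim + j < 1 must hold; in canonical form it is j >= pos + 11 || j + (3/2)*lim < 1.
Before c := lim + 5: j >= pos + 11 || j + (3/2)*lim < 1
Before c := j + pos - 4: j >= pos + 11 || j + (3/2)*lim < 1
Before assert lim + c >= -5 || 2*j + 9 == 8: (c + lim >= -5 || 2*j == -1) && (j >= pos + 11 || j + (3/2)*lim < 1)
Answer: WP = (c + lim >= -5 || 2*j == -1) && (j >= pos + 11 || j + (3/2)*lim < 1)


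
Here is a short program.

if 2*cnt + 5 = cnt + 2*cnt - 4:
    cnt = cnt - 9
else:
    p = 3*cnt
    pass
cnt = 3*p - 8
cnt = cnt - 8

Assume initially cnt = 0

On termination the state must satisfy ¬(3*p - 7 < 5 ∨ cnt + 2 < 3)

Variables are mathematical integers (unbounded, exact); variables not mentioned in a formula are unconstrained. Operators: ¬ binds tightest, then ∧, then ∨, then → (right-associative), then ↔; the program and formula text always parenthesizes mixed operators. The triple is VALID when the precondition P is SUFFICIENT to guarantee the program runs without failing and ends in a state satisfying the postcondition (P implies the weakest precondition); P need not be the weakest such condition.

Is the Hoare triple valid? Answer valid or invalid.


Working backward. After the program, the postcondition ¬(3*p - 7 < 5 ∨ cnt + 2 < 3) must hold; in canonical form it is ¬(3*p < 12 ∨ cnt < 1).
Before cnt := cnt - 8: ¬(3*p < 12 ∨ cnt < 9)
Before cnt := 3*p - 8: ¬(3*p < 12 ∨ 3*p < 17)
Then branch requires ¬(3*p < 12 ∨ 3*p < 17); else branch requires ¬(9*cnt < 12 ∨ 9*cnt < 17).
Before the if: (cnt = 9 → (¬(3*p < 12 ∨ 3*p < 17))) ∧ ((¬(cnt = 9)) → (¬(9*cnt < 12 ∨ 9*cnt < 17)))
The weakest precondition is (cnt = 9 → (¬(3*p < 12 ∨ 3*p < 17))) ∧ ((¬(cnt = 9)) → (¬(9*cnt < 12 ∨ 9*cnt < 17))).
Check whether cnt = 0 implies it.
Countermodel: at the initial state cnt = 0, p = 0, the precondition holds but the weakest precondition fails.
Answer: invalid
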